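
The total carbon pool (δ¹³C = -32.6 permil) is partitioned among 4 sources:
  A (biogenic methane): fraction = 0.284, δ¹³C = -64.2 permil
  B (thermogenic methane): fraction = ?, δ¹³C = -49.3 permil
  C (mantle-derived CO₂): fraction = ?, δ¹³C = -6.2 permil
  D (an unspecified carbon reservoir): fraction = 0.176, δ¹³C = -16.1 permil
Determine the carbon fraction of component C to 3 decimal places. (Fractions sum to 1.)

Let f_C and f_B be the unknown fractions; fractions sum to 1 so f_C + f_B = 0.540.
Mass balance: Σ fᵢ·δᵢ = δ_bulk ⇒ f_C·(-6.2) + f_B·(-49.3) = -32.6 − (-21.066) = -11.534
Substitute f_B = 0.540 − f_C:
f_C·(-6.2 − -49.3) = -11.534 − 0.540×(-49.3) = 15.088
f_C = 15.088 / 43.1 = 0.3501

0.350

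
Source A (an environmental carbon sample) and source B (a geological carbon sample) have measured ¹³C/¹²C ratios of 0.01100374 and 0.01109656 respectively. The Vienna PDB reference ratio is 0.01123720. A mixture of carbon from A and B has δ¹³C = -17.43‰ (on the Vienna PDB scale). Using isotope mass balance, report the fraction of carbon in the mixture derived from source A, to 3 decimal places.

δ_A = (0.01100374/0.01123720 − 1)×1000 = (0.979224 − 1)×1000 = -20.776‰
δ_B = (0.01109656/0.01123720 − 1)×1000 = (0.987484 − 1)×1000 = -12.516‰
f_A = (δ_mix − δ_B)/(δ_A − δ_B) = (-17.43 − (-12.516))/(-20.776 − (-12.516))
f_A = -4.914 / -8.260 = 0.5950

0.595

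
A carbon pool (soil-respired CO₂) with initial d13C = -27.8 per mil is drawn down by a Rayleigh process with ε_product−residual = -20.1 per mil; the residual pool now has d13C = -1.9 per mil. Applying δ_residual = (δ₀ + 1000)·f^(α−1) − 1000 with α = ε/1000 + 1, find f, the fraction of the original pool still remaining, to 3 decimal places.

α − 1 = ε/1000 = -0.0201
(δ_res + 1000)/(δ₀ + 1000) = (-1.9 + 1000)/(-27.8 + 1000) = 998.1/972.2 = 1.026641
f = 1.026641^(1/-0.0201) = exp(ln(1.026641)/-0.0201) = exp(0.02629/-0.0201)
f = exp(-1.3081) = 0.2703

0.270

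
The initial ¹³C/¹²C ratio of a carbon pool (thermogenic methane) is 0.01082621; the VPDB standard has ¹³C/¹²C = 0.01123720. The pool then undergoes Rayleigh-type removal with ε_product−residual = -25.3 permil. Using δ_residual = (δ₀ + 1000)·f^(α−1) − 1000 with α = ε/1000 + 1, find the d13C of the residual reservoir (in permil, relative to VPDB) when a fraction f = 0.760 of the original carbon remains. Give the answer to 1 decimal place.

-29.9 permil

δ₀ = (0.01082621/0.01123720 − 1)×1000 = (0.963426 − 1)×1000 = -36.574 permil
α − 1 = ε/1000 = -0.0253
f^(α−1) = 0.760^(-0.0253) = 1.006967
δ_res = (-36.574 + 1000) × 1.006967 − 1000 = 970.139 − 1000 = -29.86 permil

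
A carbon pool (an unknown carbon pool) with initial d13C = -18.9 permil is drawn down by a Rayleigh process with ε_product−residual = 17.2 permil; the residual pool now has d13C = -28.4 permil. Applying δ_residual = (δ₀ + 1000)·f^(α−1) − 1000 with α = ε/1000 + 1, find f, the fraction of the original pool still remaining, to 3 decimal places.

0.568

α − 1 = ε/1000 = 0.0172
(δ_res + 1000)/(δ₀ + 1000) = (-28.4 + 1000)/(-18.9 + 1000) = 971.6/981.1 = 0.990317
f = 0.990317^(1/0.0172) = exp(ln(0.990317)/0.0172) = exp(-0.00973/0.0172)
f = exp(-0.5657) = 0.5680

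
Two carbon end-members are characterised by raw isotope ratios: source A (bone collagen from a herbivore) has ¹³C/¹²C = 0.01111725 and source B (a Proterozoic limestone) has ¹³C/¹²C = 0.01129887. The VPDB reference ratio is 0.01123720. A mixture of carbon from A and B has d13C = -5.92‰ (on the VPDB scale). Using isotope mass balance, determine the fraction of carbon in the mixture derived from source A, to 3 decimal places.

0.706

δ_A = (0.01111725/0.01123720 − 1)×1000 = (0.989326 − 1)×1000 = -10.674‰
δ_B = (0.01129887/0.01123720 − 1)×1000 = (1.005488 − 1)×1000 = 5.488‰
f_A = (δ_mix − δ_B)/(δ_A − δ_B) = (-5.92 − (5.488))/(-10.674 − (5.488))
f_A = -11.408 / -16.162 = 0.7058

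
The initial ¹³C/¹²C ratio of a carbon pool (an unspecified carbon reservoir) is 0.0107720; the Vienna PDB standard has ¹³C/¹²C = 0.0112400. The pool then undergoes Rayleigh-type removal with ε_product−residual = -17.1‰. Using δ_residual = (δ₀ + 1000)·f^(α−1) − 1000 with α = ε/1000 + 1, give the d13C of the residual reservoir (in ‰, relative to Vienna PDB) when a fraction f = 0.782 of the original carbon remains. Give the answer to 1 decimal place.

δ₀ = (0.0107720/0.0112400 − 1)×1000 = (0.958363 − 1)×1000 = -41.637‰
α − 1 = ε/1000 = -0.0171
f^(α−1) = 0.782^(-0.0171) = 1.004214
δ_res = (-41.637 + 1000) × 1.004214 − 1000 = 962.401 − 1000 = -37.60‰

-37.6‰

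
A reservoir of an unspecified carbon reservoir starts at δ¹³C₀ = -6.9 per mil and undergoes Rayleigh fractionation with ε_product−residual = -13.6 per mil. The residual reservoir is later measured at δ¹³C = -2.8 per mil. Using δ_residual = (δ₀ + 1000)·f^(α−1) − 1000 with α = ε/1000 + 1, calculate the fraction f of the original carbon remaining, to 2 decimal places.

α − 1 = ε/1000 = -0.0136
(δ_res + 1000)/(δ₀ + 1000) = (-2.8 + 1000)/(-6.9 + 1000) = 997.2/993.1 = 1.004128
f = 1.004128^(1/-0.0136) = exp(ln(1.004128)/-0.0136) = exp(0.00412/-0.0136)
f = exp(-0.3029) = 0.7386

0.74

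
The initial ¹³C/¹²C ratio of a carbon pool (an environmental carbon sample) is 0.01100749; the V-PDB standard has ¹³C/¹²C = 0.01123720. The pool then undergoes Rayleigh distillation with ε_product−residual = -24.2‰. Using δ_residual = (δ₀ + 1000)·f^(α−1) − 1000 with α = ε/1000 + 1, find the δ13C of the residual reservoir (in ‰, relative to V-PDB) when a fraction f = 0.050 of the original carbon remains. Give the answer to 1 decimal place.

53.2‰

δ₀ = (0.01100749/0.01123720 − 1)×1000 = (0.979558 − 1)×1000 = -20.442‰
α − 1 = ε/1000 = -0.0242
f^(α−1) = 0.050^(-0.0242) = 1.075189
δ_res = (-20.442 + 1000) × 1.075189 − 1000 = 1053.210 − 1000 = 53.21‰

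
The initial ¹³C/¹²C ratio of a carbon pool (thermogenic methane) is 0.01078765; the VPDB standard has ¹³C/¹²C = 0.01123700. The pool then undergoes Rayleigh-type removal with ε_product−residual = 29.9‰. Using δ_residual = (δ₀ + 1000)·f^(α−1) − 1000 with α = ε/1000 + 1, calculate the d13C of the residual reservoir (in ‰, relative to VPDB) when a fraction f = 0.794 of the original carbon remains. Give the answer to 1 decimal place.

-46.6‰

δ₀ = (0.01078765/0.01123700 − 1)×1000 = (0.960012 − 1)×1000 = -39.988‰
α − 1 = ε/1000 = 0.0299
f^(α−1) = 0.794^(0.0299) = 0.993127
δ_res = (-39.988 + 1000) × 0.993127 − 1000 = 953.413 − 1000 = -46.59‰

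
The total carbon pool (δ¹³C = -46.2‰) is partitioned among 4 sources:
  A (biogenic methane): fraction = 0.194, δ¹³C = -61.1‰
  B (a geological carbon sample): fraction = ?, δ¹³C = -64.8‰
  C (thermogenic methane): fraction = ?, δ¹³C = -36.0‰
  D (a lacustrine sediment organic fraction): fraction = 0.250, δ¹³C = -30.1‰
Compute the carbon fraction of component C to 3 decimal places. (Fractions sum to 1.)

0.320

Let f_C and f_B be the unknown fractions; fractions sum to 1 so f_C + f_B = 0.556.
Mass balance: Σ fᵢ·δᵢ = δ_bulk ⇒ f_C·(-36.0) + f_B·(-64.8) = -46.2 − (-19.378) = -26.822
Substitute f_B = 0.556 − f_C:
f_C·(-36.0 − -64.8) = -26.822 − 0.556×(-64.8) = 9.207
f_C = 9.207 / 28.8 = 0.3197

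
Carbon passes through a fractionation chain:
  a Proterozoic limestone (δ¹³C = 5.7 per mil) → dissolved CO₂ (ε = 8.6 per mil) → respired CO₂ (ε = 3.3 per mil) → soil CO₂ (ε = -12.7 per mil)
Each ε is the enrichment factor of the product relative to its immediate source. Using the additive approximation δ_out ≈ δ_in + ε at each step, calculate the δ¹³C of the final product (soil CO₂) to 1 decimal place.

step 1: δ ≈ 5.7 + (8.6) = 14.3 per mil
step 2: δ ≈ 14.3 + (3.3) = 17.6 per mil
step 3: δ ≈ 17.6 + (-12.7) = 4.9 per mil

4.9 per mil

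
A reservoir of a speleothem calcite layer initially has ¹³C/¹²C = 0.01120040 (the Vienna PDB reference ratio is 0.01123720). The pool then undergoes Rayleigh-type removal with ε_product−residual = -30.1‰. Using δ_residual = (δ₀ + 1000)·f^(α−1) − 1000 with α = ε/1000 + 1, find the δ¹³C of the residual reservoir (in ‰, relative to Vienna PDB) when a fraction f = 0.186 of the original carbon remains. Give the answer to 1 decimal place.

δ₀ = (0.01120040/0.01123720 − 1)×1000 = (0.996725 − 1)×1000 = -3.275‰
α − 1 = ε/1000 = -0.0301
f^(α−1) = 0.186^(-0.0301) = 1.051932
δ_res = (-3.275 + 1000) × 1.051932 − 1000 = 1048.487 − 1000 = 48.49‰

48.5‰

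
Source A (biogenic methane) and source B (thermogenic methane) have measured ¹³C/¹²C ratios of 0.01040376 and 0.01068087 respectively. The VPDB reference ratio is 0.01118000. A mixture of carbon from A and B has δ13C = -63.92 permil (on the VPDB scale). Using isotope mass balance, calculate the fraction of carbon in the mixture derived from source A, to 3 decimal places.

0.778

δ_A = (0.01040376/0.01118000 − 1)×1000 = (0.930569 − 1)×1000 = -69.431 permil
δ_B = (0.01068087/0.01118000 − 1)×1000 = (0.955355 − 1)×1000 = -44.645 permil
f_A = (δ_mix − δ_B)/(δ_A − δ_B) = (-63.92 − (-44.645))/(-69.431 − (-44.645))
f_A = -19.275 / -24.786 = 0.7777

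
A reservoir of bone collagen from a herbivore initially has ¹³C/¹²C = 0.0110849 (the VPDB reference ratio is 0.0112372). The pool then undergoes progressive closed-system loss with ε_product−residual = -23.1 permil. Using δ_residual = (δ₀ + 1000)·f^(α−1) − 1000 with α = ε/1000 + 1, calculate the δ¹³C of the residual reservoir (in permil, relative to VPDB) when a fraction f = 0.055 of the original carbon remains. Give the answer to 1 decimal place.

δ₀ = (0.0110849/0.0112372 − 1)×1000 = (0.986447 − 1)×1000 = -13.553 permil
α − 1 = ε/1000 = -0.0231
f^(α−1) = 0.055^(-0.0231) = 1.069295
δ_res = (-13.553 + 1000) × 1.069295 − 1000 = 1054.803 − 1000 = 54.80 permil

54.8 permil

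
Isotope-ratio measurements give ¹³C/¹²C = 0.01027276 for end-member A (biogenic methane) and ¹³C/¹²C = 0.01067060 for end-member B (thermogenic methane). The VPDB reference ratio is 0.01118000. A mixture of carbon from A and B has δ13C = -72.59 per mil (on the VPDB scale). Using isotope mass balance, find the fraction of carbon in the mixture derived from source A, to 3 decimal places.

0.759

δ_A = (0.01027276/0.01118000 − 1)×1000 = (0.918852 − 1)×1000 = -81.148 per mil
δ_B = (0.01067060/0.01118000 − 1)×1000 = (0.954436 − 1)×1000 = -45.564 per mil
f_A = (δ_mix − δ_B)/(δ_A − δ_B) = (-72.59 − (-45.564))/(-81.148 − (-45.564))
f_A = -27.026 / -35.585 = 0.7595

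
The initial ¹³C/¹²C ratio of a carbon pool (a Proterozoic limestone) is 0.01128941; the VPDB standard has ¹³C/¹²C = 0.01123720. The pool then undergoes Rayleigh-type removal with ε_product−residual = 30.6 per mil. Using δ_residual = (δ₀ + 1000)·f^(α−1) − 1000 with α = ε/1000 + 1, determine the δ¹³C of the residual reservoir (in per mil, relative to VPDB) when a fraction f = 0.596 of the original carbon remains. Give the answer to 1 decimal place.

-11.1 per mil

δ₀ = (0.01128941/0.01123720 − 1)×1000 = (1.004646 − 1)×1000 = 4.646 per mil
α − 1 = ε/1000 = 0.0306
f^(α−1) = 0.596^(0.0306) = 0.984289
δ_res = (4.646 + 1000) × 0.984289 − 1000 = 988.862 − 1000 = -11.14 per mil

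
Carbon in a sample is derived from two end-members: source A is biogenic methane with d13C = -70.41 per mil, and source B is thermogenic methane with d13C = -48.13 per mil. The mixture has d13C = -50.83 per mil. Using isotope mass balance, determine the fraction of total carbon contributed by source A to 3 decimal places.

0.121

δ_mix = f_A·δ_A + (1 − f_A)·δ_B  ⇒  f_A = (δ_mix − δ_B)/(δ_A − δ_B)
f_A = (-50.83 − (-48.13)) / (-70.41 − (-48.13))
f_A = -2.70 / -22.28 = 0.1212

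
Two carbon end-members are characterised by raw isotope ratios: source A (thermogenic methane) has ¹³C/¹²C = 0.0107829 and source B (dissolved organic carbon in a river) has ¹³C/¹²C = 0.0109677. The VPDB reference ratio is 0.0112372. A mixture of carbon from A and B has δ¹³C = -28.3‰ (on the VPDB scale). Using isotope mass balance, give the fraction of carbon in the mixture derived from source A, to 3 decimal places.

δ_A = (0.0107829/0.0112372 − 1)×1000 = (0.959572 − 1)×1000 = -40.428‰
δ_B = (0.0109677/0.0112372 − 1)×1000 = (0.976017 − 1)×1000 = -23.983‰
f_A = (δ_mix − δ_B)/(δ_A − δ_B) = (-28.3 − (-23.983))/(-40.428 − (-23.983))
f_A = -4.317 / -16.445 = 0.2625

0.263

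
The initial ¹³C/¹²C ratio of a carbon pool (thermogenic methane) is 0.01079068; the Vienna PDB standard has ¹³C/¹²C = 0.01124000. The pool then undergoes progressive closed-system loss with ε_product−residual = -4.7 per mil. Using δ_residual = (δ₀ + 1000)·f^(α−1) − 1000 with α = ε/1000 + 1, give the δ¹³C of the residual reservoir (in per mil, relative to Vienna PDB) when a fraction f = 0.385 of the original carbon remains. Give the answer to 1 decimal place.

δ₀ = (0.01079068/0.01124000 − 1)×1000 = (0.960025 − 1)×1000 = -39.975 per mil
α − 1 = ε/1000 = -0.0047
f^(α−1) = 0.385^(-0.0047) = 1.004496
δ_res = (-39.975 + 1000) × 1.004496 − 1000 = 964.341 − 1000 = -35.66 per mil

-35.7 per mil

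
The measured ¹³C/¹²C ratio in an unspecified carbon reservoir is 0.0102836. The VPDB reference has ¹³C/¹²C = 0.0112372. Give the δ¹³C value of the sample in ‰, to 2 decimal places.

-84.86‰

δ¹³C = (R_sample / R_standard − 1) × 1000
R_sample / R_standard = 0.0102836 / 0.0112372 = 0.915139
δ¹³C = (0.915139 − 1) × 1000 = -84.861‰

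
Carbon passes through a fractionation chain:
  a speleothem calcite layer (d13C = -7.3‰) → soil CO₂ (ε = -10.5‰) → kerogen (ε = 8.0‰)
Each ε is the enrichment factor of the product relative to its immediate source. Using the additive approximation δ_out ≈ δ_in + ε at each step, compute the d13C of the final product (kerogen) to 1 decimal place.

step 1: δ ≈ -7.3 + (-10.5) = -17.8‰
step 2: δ ≈ -17.8 + (8.0) = -9.8‰

-9.8‰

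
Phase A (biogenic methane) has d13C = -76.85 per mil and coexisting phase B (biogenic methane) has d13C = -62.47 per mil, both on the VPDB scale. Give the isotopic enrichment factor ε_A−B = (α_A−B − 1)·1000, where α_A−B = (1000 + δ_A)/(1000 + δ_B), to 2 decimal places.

α_A−B = (1000 + -76.85) / (1000 + -62.47) = 923.15 / 937.53 = 0.984662
ε_A−B = (0.984662 − 1) × 1000 = -15.338 per mil
(The approximation ε ≈ δ_A − δ_B would give -14.38 per mil.)

-15.34 per mil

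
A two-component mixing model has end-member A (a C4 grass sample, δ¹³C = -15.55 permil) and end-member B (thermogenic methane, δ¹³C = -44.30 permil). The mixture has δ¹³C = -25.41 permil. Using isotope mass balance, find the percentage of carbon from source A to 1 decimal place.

65.7%

δ_mix = f_A·δ_A + (1 − f_A)·δ_B  ⇒  f_A = (δ_mix − δ_B)/(δ_A − δ_B)
f_A = (-25.41 − (-44.30)) / (-15.55 − (-44.30))
f_A = 18.89 / 28.75 = 0.6570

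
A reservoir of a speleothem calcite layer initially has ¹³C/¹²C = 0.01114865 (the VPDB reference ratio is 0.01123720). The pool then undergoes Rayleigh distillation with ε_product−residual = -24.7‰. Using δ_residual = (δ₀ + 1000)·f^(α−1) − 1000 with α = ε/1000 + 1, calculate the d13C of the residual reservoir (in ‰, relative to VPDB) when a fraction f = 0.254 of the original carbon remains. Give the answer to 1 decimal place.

26.3‰

δ₀ = (0.01114865/0.01123720 − 1)×1000 = (0.992120 − 1)×1000 = -7.880‰
α − 1 = ε/1000 = -0.0247
f^(α−1) = 0.254^(-0.0247) = 1.034429
δ_res = (-7.880 + 1000) × 1.034429 − 1000 = 1026.277 − 1000 = 26.28‰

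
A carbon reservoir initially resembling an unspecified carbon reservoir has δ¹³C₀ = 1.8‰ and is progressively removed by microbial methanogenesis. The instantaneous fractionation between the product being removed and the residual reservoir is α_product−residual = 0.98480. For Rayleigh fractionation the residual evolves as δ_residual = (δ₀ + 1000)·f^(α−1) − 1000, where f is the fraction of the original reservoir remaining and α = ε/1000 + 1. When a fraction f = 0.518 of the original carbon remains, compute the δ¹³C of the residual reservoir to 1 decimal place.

Rayleigh residual: δ_res = (δ₀ + 1000)·f^(α−1) − 1000
α − 1 = -0.01520
f^(α−1) = 0.518^(-0.01520) = 1.010048
δ_res = (1.8 + 1000) × 1.010048 − 1000 = 1011.866 − 1000 = 11.87‰

11.9‰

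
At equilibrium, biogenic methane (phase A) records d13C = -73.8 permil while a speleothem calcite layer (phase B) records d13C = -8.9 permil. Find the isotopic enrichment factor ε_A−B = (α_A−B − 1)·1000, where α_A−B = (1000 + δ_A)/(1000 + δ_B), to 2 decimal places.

α_A−B = (1000 + -73.8) / (1000 + -8.9) = 926.2 / 991.1 = 0.934517
ε_A−B = (0.934517 − 1) × 1000 = -65.483 permil
(The approximation ε ≈ δ_A − δ_B would give -64.9 permil.)

-65.48 permil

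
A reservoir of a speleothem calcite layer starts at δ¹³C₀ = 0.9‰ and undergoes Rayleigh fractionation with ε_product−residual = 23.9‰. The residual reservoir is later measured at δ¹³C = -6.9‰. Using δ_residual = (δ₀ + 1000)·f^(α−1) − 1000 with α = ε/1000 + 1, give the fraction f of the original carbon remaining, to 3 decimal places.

α − 1 = ε/1000 = 0.0239
(δ_res + 1000)/(δ₀ + 1000) = (-6.9 + 1000)/(0.9 + 1000) = 993.1/1000.9 = 0.992207
f = 0.992207^(1/0.0239) = exp(ln(0.992207)/0.0239) = exp(-0.00782/0.0239)
f = exp(-0.3273) = 0.7208

0.721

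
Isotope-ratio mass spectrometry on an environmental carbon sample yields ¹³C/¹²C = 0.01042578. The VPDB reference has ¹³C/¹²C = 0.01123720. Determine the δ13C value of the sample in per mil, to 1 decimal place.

δ13C = (R_sample / R_standard − 1) × 1000
R_sample / R_standard = 0.01042578 / 0.01123720 = 0.927792
δ13C = (0.927792 − 1) × 1000 = -72.21 per mil

-72.2 per mil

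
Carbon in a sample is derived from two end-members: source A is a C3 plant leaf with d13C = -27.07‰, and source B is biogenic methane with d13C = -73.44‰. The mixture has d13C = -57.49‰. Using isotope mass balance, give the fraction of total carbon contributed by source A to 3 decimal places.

δ_mix = f_A·δ_A + (1 − f_A)·δ_B  ⇒  f_A = (δ_mix − δ_B)/(δ_A − δ_B)
f_A = (-57.49 − (-73.44)) / (-27.07 − (-73.44))
f_A = 15.95 / 46.37 = 0.3440

0.344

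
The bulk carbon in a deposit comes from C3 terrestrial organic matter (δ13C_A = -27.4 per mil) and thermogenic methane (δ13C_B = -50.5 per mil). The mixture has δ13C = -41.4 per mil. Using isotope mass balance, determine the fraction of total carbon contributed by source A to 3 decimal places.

δ_mix = f_A·δ_A + (1 − f_A)·δ_B  ⇒  f_A = (δ_mix − δ_B)/(δ_A − δ_B)
f_A = (-41.4 − (-50.5)) / (-27.4 − (-50.5))
f_A = 9.1 / 23.1 = 0.3939

0.394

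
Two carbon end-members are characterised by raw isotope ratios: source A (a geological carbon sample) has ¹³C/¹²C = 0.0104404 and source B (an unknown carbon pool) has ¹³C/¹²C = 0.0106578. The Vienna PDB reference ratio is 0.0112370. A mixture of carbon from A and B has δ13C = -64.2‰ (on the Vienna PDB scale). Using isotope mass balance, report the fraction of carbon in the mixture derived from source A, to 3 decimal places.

0.654

δ_A = (0.0104404/0.0112370 − 1)×1000 = (0.929109 − 1)×1000 = -70.891‰
δ_B = (0.0106578/0.0112370 − 1)×1000 = (0.948456 − 1)×1000 = -51.544‰
f_A = (δ_mix − δ_B)/(δ_A − δ_B) = (-64.2 − (-51.544))/(-70.891 − (-51.544))
f_A = -12.656 / -19.347 = 0.6542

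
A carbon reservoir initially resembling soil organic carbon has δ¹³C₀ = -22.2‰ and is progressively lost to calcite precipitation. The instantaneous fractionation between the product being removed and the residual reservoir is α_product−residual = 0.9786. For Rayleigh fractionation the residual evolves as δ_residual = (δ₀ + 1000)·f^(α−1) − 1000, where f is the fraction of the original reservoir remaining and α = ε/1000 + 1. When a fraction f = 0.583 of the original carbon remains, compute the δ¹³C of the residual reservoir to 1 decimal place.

-10.8‰

Rayleigh residual: δ_res = (δ₀ + 1000)·f^(α−1) − 1000
α − 1 = -0.02140
f^(α−1) = 0.583^(-0.02140) = 1.011614
δ_res = (-22.2 + 1000) × 1.011614 − 1000 = 989.156 − 1000 = -10.84‰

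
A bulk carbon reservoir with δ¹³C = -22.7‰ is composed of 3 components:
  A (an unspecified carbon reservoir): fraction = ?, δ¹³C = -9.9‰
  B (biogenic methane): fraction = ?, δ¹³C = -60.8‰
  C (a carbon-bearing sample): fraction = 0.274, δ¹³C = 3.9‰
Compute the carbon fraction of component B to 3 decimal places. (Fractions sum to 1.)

Let f_B and f_A be the unknown fractions; fractions sum to 1 so f_B + f_A = 0.726.
Mass balance: Σ fᵢ·δᵢ = δ_bulk ⇒ f_B·(-60.8) + f_A·(-9.9) = -22.7 − (1.069) = -23.769
Substitute f_A = 0.726 − f_B:
f_B·(-60.8 − -9.9) = -23.769 − 0.726×(-9.9) = -16.581
f_B = -16.581 / -50.9 = 0.3258

0.326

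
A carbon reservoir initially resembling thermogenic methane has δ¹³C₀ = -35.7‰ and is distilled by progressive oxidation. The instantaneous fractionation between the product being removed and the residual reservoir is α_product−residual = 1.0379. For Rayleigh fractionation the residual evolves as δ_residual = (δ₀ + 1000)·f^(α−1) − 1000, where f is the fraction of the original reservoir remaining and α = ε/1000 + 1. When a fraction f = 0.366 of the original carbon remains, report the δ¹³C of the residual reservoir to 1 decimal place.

Rayleigh residual: δ_res = (δ₀ + 1000)·f^(α−1) − 1000
α − 1 = 0.03790
f^(α−1) = 0.366^(0.03790) = 0.962622
δ_res = (-35.7 + 1000) × 0.962622 − 1000 = 928.257 − 1000 = -71.74‰

-71.7‰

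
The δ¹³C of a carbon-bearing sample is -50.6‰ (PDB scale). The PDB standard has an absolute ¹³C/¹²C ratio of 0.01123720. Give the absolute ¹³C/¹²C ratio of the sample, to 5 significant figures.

0.010669

R_sample = R_standard × (δ¹³C/1000 + 1)
R_sample = 0.01123720 × (-50.6/1000 + 1) = 0.01123720 × 0.949400
R_sample = 0.0106686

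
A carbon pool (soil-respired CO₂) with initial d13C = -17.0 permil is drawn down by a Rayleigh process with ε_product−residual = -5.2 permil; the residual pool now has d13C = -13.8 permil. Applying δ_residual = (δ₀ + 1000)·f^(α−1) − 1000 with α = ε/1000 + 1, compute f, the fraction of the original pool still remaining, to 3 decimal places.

0.535

α − 1 = ε/1000 = -0.0052
(δ_res + 1000)/(δ₀ + 1000) = (-13.8 + 1000)/(-17.0 + 1000) = 986.2/983.0 = 1.003255
f = 1.003255^(1/-0.0052) = exp(ln(1.003255)/-0.0052) = exp(0.00325/-0.0052)
f = exp(-0.6250) = 0.5353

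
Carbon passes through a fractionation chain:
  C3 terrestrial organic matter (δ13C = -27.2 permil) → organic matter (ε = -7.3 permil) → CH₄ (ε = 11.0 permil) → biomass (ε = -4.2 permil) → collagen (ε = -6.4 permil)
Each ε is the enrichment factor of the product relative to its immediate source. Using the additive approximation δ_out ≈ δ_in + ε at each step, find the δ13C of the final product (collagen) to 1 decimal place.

step 1: δ ≈ -27.2 + (-7.3) = -34.5 permil
step 2: δ ≈ -34.5 + (11.0) = -23.5 permil
step 3: δ ≈ -23.5 + (-4.2) = -27.7 permil
step 4: δ ≈ -27.7 + (-6.4) = -34.1 permil

-34.1 permil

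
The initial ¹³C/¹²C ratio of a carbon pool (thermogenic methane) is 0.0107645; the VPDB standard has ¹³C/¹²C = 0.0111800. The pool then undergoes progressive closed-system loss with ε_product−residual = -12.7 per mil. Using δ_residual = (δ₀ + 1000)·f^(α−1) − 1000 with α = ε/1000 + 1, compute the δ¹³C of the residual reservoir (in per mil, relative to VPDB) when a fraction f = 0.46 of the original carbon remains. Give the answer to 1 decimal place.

δ₀ = (0.0107645/0.0111800 − 1)×1000 = (0.962835 − 1)×1000 = -37.165 per mil
α − 1 = ε/1000 = -0.0127
f^(α−1) = 0.46^(-0.0127) = 1.009911
δ_res = (-37.165 + 1000) × 1.009911 − 1000 = 972.378 − 1000 = -27.62 per mil

-27.6 per mil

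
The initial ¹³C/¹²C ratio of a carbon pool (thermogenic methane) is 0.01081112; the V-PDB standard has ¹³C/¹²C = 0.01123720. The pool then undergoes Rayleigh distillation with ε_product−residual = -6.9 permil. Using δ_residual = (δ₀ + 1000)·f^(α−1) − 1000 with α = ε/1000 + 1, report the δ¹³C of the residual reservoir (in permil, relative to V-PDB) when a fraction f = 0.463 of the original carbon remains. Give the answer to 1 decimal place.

-32.8 permil

δ₀ = (0.01081112/0.01123720 − 1)×1000 = (0.962083 − 1)×1000 = -37.917 permil
α − 1 = ε/1000 = -0.0069
f^(α−1) = 0.463^(-0.0069) = 1.005327
δ_res = (-37.917 + 1000) × 1.005327 − 1000 = 967.208 − 1000 = -32.79 permil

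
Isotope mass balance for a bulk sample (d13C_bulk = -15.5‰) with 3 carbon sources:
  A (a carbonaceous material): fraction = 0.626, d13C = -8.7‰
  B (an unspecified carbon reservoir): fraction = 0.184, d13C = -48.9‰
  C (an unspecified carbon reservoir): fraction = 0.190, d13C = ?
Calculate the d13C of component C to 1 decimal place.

Isotope mass balance: δ_bulk = Σ fᵢ·δᵢ.
-15.5 = 0.626×(-8.7) + 0.184×(-48.9) + 0.190×δ_C
0.190·δ_C = -15.5 − (-14.444) = -1.056
δ_C = -1.056 / 0.190 = -5.56‰

-5.6‰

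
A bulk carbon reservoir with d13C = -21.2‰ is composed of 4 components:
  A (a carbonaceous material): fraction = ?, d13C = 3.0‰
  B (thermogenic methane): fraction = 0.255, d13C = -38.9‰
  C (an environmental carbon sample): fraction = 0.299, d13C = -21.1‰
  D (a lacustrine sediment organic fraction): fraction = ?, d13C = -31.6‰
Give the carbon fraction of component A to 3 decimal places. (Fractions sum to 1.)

0.264

Let f_A and f_D be the unknown fractions; fractions sum to 1 so f_A + f_D = 0.446.
Mass balance: Σ fᵢ·δᵢ = δ_bulk ⇒ f_A·(3.0) + f_D·(-31.6) = -21.2 − (-16.228) = -4.972
Substitute f_D = 0.446 − f_A:
f_A·(3.0 − -31.6) = -4.972 − 0.446×(-31.6) = 9.122
f_A = 9.122 / 34.6 = 0.2636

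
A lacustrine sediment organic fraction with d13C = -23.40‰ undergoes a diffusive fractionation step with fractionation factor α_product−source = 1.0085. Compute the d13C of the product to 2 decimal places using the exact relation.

δ_product = (δ_source + 1000)·α − 1000
δ_product = (-23.40 + 1000) × 1.0085 − 1000
δ_product = 984.901 − 1000 = -15.099‰

-15.10‰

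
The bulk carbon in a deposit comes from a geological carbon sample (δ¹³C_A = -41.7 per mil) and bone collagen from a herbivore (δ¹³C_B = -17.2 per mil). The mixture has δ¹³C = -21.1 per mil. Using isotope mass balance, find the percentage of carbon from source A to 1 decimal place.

δ_mix = f_A·δ_A + (1 − f_A)·δ_B  ⇒  f_A = (δ_mix − δ_B)/(δ_A − δ_B)
f_A = (-21.1 − (-17.2)) / (-41.7 − (-17.2))
f_A = -3.9 / -24.5 = 0.1592

15.9%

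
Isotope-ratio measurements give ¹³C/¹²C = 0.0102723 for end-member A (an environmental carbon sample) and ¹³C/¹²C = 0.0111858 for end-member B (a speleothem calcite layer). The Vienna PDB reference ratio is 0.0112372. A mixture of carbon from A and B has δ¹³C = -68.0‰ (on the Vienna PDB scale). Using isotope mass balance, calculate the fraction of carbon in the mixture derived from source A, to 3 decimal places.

δ_A = (0.0102723/0.0112372 − 1)×1000 = (0.914133 − 1)×1000 = -85.867‰
δ_B = (0.0111858/0.0112372 − 1)×1000 = (0.995426 − 1)×1000 = -4.574‰
f_A = (δ_mix − δ_B)/(δ_A − δ_B) = (-68.0 − (-4.574))/(-85.867 − (-4.574))
f_A = -63.426 / -81.292 = 0.7802

0.780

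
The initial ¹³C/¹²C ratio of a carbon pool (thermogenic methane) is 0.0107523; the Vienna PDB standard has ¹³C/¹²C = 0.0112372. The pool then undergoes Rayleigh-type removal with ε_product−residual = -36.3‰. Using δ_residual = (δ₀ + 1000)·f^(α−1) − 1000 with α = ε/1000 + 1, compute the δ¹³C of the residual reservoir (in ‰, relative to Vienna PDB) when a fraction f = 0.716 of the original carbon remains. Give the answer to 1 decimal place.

-31.5‰

δ₀ = (0.0107523/0.0112372 − 1)×1000 = (0.956849 − 1)×1000 = -43.151‰
α − 1 = ε/1000 = -0.0363
f^(α−1) = 0.716^(-0.0363) = 1.012201
δ_res = (-43.151 + 1000) × 1.012201 − 1000 = 968.523 − 1000 = -31.48‰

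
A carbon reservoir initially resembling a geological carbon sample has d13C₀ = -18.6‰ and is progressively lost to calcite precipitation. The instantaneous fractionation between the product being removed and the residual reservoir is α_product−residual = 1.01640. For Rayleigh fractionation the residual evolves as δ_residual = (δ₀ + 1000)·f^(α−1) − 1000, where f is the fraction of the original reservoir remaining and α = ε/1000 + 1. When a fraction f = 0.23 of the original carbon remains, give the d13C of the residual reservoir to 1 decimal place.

Rayleigh residual: δ_res = (δ₀ + 1000)·f^(α−1) − 1000
α − 1 = 0.01640
f^(α−1) = 0.23^(0.01640) = 0.976185
δ_res = (-18.6 + 1000) × 0.976185 − 1000 = 958.028 − 1000 = -41.97‰

-42.0‰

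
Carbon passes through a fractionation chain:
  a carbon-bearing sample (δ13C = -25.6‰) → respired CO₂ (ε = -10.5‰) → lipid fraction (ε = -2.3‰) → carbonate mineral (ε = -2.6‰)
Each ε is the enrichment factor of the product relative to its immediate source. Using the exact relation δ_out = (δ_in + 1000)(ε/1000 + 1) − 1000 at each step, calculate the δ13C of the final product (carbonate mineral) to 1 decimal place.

-40.5‰

step 1: δ = (-25.60 + 1000)·(-10.5/1000 + 1) − 1000 = -35.83‰
step 2: δ = (-35.83 + 1000)·(-2.3/1000 + 1) − 1000 = -38.05‰
step 3: δ = (-38.05 + 1000)·(-2.6/1000 + 1) − 1000 = -40.55‰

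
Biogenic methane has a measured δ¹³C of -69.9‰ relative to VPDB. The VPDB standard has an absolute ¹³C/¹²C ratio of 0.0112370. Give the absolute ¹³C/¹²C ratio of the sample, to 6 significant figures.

0.0104515

R_sample = R_standard × (δ¹³C/1000 + 1)
R_sample = 0.0112370 × (-69.9/1000 + 1) = 0.0112370 × 0.930100
R_sample = 0.0104515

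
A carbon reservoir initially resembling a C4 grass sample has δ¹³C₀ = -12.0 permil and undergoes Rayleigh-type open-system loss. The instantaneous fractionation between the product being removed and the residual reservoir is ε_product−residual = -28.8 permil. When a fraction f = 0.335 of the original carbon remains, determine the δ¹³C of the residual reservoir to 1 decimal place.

Rayleigh residual: δ_res = (δ₀ + 1000)·f^(α−1) − 1000
α = ε/1000 + 1 = 0.97120, so α − 1 = -0.02880
f^(α−1) = 0.335^(-0.02880) = 1.031998
δ_res = (-12.0 + 1000) × 1.031998 − 1000 = 1019.614 − 1000 = 19.61 permil

19.6 permil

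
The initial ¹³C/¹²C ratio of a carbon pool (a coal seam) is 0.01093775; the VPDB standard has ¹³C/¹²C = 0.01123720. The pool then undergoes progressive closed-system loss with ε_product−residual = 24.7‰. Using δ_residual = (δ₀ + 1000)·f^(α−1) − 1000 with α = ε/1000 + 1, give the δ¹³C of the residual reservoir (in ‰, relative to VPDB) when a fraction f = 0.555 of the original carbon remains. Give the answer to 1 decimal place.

δ₀ = (0.01093775/0.01123720 − 1)×1000 = (0.973352 − 1)×1000 = -26.648‰
α − 1 = ε/1000 = 0.0247
f^(α−1) = 0.555^(0.0247) = 0.985562
δ_res = (-26.648 + 1000) × 0.985562 − 1000 = 959.299 − 1000 = -40.70‰

-40.7‰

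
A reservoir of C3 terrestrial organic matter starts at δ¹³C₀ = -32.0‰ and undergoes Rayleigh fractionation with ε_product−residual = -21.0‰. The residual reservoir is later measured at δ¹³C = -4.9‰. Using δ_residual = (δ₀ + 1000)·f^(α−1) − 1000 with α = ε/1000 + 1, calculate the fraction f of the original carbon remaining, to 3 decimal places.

α − 1 = ε/1000 = -0.0210
(δ_res + 1000)/(δ₀ + 1000) = (-4.9 + 1000)/(-32.0 + 1000) = 995.1/968.0 = 1.027996
f = 1.027996^(1/-0.0210) = exp(ln(1.027996)/-0.0210) = exp(0.02761/-0.0210)
f = exp(-1.3148) = 0.2685

0.269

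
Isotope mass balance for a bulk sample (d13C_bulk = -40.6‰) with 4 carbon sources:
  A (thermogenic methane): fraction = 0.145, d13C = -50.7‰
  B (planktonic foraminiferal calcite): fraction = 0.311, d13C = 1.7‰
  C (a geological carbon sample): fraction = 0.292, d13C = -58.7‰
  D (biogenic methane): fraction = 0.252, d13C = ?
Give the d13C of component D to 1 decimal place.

Isotope mass balance: δ_bulk = Σ fᵢ·δᵢ.
-40.6 = 0.145×(-50.7) + 0.311×(1.7) + 0.292×(-58.7) + 0.252×δ_D
0.252·δ_D = -40.6 − (-23.963) = -16.637
δ_D = -16.637 / 0.252 = -66.02‰

-66.0‰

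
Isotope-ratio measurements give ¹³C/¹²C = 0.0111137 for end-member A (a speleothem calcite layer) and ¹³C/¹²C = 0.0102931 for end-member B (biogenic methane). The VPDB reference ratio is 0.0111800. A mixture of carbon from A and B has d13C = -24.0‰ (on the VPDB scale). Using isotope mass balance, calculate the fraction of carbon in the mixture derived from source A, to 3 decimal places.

0.754

δ_A = (0.0111137/0.0111800 − 1)×1000 = (0.994070 − 1)×1000 = -5.930‰
δ_B = (0.0102931/0.0111800 − 1)×1000 = (0.920671 − 1)×1000 = -79.329‰
f_A = (δ_mix − δ_B)/(δ_A − δ_B) = (-24.0 − (-79.329))/(-5.930 − (-79.329))
f_A = 55.329 / 73.399 = 0.7538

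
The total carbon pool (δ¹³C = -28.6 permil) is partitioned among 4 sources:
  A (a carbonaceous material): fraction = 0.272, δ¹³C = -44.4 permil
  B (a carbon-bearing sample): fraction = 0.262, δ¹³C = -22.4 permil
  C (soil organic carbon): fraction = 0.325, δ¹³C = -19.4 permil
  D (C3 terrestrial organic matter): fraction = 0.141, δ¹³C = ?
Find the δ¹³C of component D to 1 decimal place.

-30.8 permil

Isotope mass balance: δ_bulk = Σ fᵢ·δᵢ.
-28.6 = 0.272×(-44.4) + 0.262×(-22.4) + 0.325×(-19.4) + 0.141×δ_D
0.141·δ_D = -28.6 − (-24.251) = -4.349
δ_D = -4.349 / 0.141 = -30.85 permil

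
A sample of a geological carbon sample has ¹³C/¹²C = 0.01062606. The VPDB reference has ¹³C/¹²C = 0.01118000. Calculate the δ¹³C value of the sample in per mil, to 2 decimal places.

-49.55 per mil

δ¹³C = (R_sample / R_standard − 1) × 1000
R_sample / R_standard = 0.01062606 / 0.01118000 = 0.950453
δ¹³C = (0.950453 − 1) × 1000 = -49.547 per mil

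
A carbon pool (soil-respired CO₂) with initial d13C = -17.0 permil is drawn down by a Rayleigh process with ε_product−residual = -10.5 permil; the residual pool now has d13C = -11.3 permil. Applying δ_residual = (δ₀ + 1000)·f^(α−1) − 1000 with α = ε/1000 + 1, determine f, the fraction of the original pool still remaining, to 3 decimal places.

0.577

α − 1 = ε/1000 = -0.0105
(δ_res + 1000)/(δ₀ + 1000) = (-11.3 + 1000)/(-17.0 + 1000) = 988.7/983.0 = 1.005799
f = 1.005799^(1/-0.0105) = exp(ln(1.005799)/-0.0105) = exp(0.00578/-0.0105)
f = exp(-0.5507) = 0.5766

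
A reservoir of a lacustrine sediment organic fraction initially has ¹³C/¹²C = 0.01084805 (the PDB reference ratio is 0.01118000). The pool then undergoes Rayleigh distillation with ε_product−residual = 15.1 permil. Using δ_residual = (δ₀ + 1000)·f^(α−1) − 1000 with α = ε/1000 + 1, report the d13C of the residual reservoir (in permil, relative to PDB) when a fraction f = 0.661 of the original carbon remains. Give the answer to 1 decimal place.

δ₀ = (0.01084805/0.01118000 − 1)×1000 = (0.970309 − 1)×1000 = -29.691 permil
α − 1 = ε/1000 = 0.0151
f^(α−1) = 0.661^(0.0151) = 0.993768
δ_res = (-29.691 + 1000) × 0.993768 − 1000 = 964.262 − 1000 = -35.74 permil

-35.7 permil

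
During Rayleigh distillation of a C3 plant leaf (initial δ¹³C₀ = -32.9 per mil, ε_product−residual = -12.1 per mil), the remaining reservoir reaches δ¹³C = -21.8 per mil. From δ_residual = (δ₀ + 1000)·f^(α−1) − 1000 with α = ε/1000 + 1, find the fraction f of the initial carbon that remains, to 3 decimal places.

0.389

α − 1 = ε/1000 = -0.0121
(δ_res + 1000)/(δ₀ + 1000) = (-21.8 + 1000)/(-32.9 + 1000) = 978.2/967.1 = 1.011478
f = 1.011478^(1/-0.0121) = exp(ln(1.011478)/-0.0121) = exp(0.01141/-0.0121)
f = exp(-0.9432) = 0.3894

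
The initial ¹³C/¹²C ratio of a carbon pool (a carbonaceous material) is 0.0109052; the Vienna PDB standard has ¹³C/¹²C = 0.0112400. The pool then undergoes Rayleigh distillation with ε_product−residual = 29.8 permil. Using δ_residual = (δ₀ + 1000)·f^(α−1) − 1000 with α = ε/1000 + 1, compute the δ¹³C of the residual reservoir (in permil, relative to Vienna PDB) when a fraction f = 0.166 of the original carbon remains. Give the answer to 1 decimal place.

δ₀ = (0.0109052/0.0112400 − 1)×1000 = (0.970214 − 1)×1000 = -29.786 permil
α − 1 = ε/1000 = 0.0298
f^(α−1) = 0.166^(0.0298) = 0.947893
δ_res = (-29.786 + 1000) × 0.947893 − 1000 = 919.658 − 1000 = -80.34 permil

-80.3 permil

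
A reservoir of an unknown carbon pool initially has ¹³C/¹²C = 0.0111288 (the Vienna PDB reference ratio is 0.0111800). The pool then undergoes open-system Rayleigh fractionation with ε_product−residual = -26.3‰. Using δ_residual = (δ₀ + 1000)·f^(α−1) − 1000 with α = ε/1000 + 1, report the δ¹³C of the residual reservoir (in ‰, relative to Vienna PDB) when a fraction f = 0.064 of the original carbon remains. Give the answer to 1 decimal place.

δ₀ = (0.0111288/0.0111800 − 1)×1000 = (0.995420 − 1)×1000 = -4.580‰
α − 1 = ε/1000 = -0.0263
f^(α−1) = 0.064^(-0.0263) = 1.074973
δ_res = (-4.580 + 1000) × 1.074973 − 1000 = 1070.050 − 1000 = 70.05‰

70.0‰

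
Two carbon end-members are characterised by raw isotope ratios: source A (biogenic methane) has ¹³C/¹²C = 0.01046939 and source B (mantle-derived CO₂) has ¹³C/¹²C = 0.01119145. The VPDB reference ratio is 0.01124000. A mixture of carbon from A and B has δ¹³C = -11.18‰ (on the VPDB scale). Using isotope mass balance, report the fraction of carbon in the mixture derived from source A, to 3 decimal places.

0.107

δ_A = (0.01046939/0.01124000 − 1)×1000 = (0.931440 − 1)×1000 = -68.560‰
δ_B = (0.01119145/0.01124000 − 1)×1000 = (0.995681 − 1)×1000 = -4.319‰
f_A = (δ_mix − δ_B)/(δ_A − δ_B) = (-11.18 − (-4.319))/(-68.560 − (-4.319))
f_A = -6.861 / -64.240 = 0.1068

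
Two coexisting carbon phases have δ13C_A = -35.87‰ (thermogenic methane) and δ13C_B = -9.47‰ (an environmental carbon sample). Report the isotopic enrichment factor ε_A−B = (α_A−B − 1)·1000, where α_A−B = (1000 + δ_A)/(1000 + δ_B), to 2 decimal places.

-26.65‰

α_A−B = (1000 + -35.87) / (1000 + -9.47) = 964.13 / 990.53 = 0.973348
ε_A−B = (0.973348 − 1) × 1000 = -26.652‰
(The approximation ε ≈ δ_A − δ_B would give -26.40‰.)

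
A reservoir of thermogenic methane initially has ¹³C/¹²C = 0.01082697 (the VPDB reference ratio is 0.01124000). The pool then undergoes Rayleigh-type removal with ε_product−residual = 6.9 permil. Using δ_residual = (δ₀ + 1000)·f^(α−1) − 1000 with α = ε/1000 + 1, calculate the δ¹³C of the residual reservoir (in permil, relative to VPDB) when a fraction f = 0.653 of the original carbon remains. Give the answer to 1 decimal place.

δ₀ = (0.01082697/0.01124000 − 1)×1000 = (0.963254 − 1)×1000 = -36.746 permil
α − 1 = ε/1000 = 0.0069
f^(α−1) = 0.653^(0.0069) = 0.997064
δ_res = (-36.746 + 1000) × 0.997064 − 1000 = 960.425 − 1000 = -39.57 permil

-39.6 permil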